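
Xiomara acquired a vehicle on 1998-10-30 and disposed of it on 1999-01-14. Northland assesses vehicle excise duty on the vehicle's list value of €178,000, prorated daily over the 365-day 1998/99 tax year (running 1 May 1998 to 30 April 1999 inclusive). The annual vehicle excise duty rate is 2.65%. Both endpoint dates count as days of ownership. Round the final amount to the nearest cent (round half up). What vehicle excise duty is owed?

Days held (1998-10-30 to 1999-01-14): 77 out of 365
Tax = €178,000 × 2.65% × 77/365 = €995.0932

€995.09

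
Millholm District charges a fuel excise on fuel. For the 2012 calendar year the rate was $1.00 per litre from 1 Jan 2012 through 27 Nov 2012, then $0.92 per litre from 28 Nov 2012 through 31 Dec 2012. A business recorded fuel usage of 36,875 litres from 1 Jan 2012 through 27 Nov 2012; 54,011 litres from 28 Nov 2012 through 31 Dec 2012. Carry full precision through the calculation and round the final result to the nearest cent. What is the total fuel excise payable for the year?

$86565.12

1 Jan – 27 Nov 2012: 36,875 litres at $1.00/litre → $36875.00
28 Nov – 31 Dec 2012: 54,011 litres at $0.92/litre → $49690.12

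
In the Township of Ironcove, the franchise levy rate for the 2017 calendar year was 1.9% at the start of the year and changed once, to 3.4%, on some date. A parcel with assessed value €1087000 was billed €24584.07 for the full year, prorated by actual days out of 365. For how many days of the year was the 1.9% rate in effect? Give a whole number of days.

277 days

Let d = days at the first rate; then 365 − d days at the second rate.
€1087000 × [1.9%·d + 3.4%·(365−d)] / 365 = €24584.07
Solving gives d = 277, so the new rate took effect on 5 Oct 2017.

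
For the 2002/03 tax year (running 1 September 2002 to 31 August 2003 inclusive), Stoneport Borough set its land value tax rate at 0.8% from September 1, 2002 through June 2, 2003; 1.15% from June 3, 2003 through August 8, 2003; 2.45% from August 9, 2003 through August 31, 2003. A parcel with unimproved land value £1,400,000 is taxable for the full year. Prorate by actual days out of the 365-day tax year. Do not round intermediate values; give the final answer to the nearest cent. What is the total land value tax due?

£13,555.07

September 1, 2002 – June 2, 2003: 275 days at 0.8% → £1,400,000 × 0.8% × 275/365 = £8,438.3562
June 3 – August 8, 2003: 67 days at 1.15% → £1,400,000 × 1.15% × 67/365 = £2,955.3425
August 9 – August 31, 2003: 23 days at 2.45% → £1,400,000 × 2.45% × 23/365 = £2,161.3699
Total = £13,555.0685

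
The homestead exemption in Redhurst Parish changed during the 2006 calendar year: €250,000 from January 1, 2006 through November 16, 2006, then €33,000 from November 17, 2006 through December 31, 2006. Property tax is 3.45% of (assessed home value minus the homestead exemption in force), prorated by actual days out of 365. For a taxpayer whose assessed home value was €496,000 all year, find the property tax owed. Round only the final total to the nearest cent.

€9,409.99

January 1 – November 16, 2006: 320 days, exemption €250,000 → (€496,000 − €250,000) × 3.45% × 320/365 = €7,440.6575
November 17 – December 31, 2006: 45 days, exemption €33,000 → (€496,000 − €33,000) × 3.45% × 45/365 = €1,969.3356
Total = €9,409.9932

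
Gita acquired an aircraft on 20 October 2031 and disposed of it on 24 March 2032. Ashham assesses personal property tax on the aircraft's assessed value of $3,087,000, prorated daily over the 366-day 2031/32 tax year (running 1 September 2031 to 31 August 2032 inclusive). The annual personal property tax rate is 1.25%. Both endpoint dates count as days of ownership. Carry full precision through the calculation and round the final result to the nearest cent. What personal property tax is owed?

Days held (20 October 2031 – 24 March 2032): 157 out of 366
Tax = $3,087,000 × 1.25% × 157/366 = $16,552.5615

$16,552.56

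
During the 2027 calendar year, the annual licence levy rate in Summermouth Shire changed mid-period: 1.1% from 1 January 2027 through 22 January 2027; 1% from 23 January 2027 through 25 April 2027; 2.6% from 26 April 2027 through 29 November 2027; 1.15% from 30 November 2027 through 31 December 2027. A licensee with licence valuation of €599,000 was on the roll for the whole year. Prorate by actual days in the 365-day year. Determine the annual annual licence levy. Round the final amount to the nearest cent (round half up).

1 January – 22 January 2027: 22 days at 1.1% → €599,000 × 1.1% × 22/365 = €397.1452
23 January – 25 April 2027: 93 days at 1% → €599,000 × 1% × 93/365 = €1,526.2192
26 April – 29 November 2027: 218 days at 2.6% → €599,000 × 2.6% × 218/365 = €9,301.7315
30 November – 31 December 2027: 32 days at 1.15% → €599,000 × 1.15% × 32/365 = €603.9233
Total = €11,829.0192

€11,829.02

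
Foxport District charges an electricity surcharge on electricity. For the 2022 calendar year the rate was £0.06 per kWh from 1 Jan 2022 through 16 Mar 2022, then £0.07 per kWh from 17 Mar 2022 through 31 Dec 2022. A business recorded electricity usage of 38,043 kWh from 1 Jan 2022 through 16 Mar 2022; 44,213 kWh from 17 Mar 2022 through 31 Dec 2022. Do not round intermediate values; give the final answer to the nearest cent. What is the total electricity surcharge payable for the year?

1 Jan – 16 Mar 2022: 38,043 kWh at £0.06/kWh → £2,282.58
17 Mar – 31 Dec 2022: 44,213 kWh at £0.07/kWh → £3,094.91

£5,377.49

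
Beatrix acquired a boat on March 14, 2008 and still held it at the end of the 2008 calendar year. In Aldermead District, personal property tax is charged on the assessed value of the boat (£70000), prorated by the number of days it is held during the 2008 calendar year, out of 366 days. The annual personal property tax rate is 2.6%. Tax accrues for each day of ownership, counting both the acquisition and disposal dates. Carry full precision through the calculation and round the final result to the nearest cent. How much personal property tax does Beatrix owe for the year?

£1456.99

Days held (March 14 – December 31, 2008): 293 out of 366
Tax = £70000 × 2.6% × 293/366 = £1456.9945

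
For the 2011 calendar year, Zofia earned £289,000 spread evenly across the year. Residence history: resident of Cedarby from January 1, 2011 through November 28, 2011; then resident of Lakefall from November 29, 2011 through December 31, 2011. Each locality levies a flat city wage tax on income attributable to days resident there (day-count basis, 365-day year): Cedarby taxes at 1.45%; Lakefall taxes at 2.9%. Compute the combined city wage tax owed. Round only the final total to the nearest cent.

Cedarby, January 1 – November 28, 2011: 332 days → £289,000 × 1.45% × 332/365 = £3,811.6329
Lakefall, November 29 – December 31, 2011: 33 days → £289,000 × 2.9% × 33/365 = £757.7342
Total = £4,569.3671

£4,569.37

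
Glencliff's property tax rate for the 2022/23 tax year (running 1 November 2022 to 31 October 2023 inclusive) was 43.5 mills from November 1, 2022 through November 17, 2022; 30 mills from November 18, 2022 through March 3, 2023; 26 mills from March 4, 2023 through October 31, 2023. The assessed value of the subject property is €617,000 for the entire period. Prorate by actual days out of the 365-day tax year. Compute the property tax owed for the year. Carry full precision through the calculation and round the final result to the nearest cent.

November 1 – November 17, 2022: 17 days at 43.5 mills → €617,000 × 4.35% × 17/365 = €1,250.0589
November 18, 2022 – March 3, 2023: 106 days at 30 mills → €617,000 × 3% × 106/365 = €5,375.5068
March 4 – October 31, 2023: 242 days at 26 mills → €617,000 × 2.6% × 242/365 = €10,636.0658
Total = €17,261.6315

€17,261.63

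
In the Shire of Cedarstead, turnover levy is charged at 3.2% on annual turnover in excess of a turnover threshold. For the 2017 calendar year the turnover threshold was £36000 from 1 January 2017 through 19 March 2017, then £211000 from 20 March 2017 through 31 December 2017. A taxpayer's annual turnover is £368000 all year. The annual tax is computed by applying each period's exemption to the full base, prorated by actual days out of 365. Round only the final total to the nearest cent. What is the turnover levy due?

£6220.71

1 January – 19 March 2017: 78 days, exemption £36000 → (£368000 − £36000) × 3.2% × 78/365 = £2270.3342
20 March – 31 December 2017: 287 days, exemption £211000 → (£368000 − £211000) × 3.2% × 287/365 = £3950.3781
Total = £6220.7123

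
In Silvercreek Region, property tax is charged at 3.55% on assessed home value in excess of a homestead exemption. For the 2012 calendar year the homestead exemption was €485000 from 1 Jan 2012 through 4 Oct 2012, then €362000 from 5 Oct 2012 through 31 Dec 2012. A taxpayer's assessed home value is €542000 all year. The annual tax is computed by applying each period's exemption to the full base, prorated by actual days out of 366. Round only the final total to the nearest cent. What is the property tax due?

1 Jan – 4 Oct 2012: 278 days, exemption €485000 → (€542000 − €485000) × 3.55% × 278/366 = €1536.9754
5 Oct – 31 Dec 2012: 88 days, exemption €362000 → (€542000 − €362000) × 3.55% × 88/366 = €1536.3934
Total = €3073.3689

€3073.37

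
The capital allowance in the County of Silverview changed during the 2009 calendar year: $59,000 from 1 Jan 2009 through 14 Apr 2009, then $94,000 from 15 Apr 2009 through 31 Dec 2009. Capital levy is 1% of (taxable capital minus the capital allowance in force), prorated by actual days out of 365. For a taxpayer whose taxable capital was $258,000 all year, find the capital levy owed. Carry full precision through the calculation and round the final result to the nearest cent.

1 Jan – 14 Apr 2009: 104 days, exemption $59,000 → ($258,000 − $59,000) × 1% × 104/365 = $567.0137
15 Apr – 31 Dec 2009: 261 days, exemption $94,000 → ($258,000 − $94,000) × 1% × 261/365 = $1,172.7123
Total = $1,739.7260

$1,739.73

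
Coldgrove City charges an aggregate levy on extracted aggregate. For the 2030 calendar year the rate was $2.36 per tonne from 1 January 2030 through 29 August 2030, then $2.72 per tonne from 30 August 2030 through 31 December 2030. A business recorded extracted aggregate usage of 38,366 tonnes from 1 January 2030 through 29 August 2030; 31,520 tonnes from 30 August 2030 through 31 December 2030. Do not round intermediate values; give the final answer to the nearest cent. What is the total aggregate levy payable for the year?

1 January – 29 August 2030: 38,366 tonnes at $2.36/tonne → $90543.76
30 August – 31 December 2030: 31,520 tonnes at $2.72/tonne → $85734.40

$176278.16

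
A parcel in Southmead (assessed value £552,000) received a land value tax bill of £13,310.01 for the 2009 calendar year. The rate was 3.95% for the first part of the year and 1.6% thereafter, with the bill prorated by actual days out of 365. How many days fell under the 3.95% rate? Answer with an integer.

126 days

Let d = days at the first rate; then 365 − d days at the second rate.
£552,000 × [3.95%·d + 1.6%·(365−d)] / 365 = £13,310.01
Solving gives d = 126, so the new rate took effect on 7 May 2009.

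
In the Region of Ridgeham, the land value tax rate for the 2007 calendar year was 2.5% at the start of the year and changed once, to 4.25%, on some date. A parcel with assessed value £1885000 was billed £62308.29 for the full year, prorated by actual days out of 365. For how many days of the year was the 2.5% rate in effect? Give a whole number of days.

197 days

Let d = days at the first rate; then 365 − d days at the second rate.
£1885000 × [2.5%·d + 4.25%·(365−d)] / 365 = £62308.29
Solving gives d = 197, so the new rate took effect on July 17, 2007.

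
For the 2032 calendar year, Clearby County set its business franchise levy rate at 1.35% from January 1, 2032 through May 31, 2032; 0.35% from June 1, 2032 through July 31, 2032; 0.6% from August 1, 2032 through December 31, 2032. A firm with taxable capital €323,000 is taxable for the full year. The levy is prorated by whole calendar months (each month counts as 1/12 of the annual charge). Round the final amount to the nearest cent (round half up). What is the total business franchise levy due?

January 1 – May 31, 2032: 5 months at 1.35% → €323,000 × 1.35% × 5/12 = €1,816.8750
June 1 – July 31, 2032: 2 months at 0.35% → €323,000 × 0.35% × 2/12 = €188.4167
August 1 – December 31, 2032: 5 months at 0.6% → €323,000 × 0.6% × 5/12 = €807.5000
Total = €2,812.7917

€2,812.79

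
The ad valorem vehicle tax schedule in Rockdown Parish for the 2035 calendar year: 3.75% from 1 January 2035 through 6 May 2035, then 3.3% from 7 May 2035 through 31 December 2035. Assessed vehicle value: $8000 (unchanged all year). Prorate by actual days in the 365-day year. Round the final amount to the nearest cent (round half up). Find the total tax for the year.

$276.43

1 January – 6 May 2035: 126 days at 3.75% → $8000 × 3.75% × 126/365 = $103.5616
7 May – 31 December 2035: 239 days at 3.3% → $8000 × 3.3% × 239/365 = $172.8658
Total = $276.4274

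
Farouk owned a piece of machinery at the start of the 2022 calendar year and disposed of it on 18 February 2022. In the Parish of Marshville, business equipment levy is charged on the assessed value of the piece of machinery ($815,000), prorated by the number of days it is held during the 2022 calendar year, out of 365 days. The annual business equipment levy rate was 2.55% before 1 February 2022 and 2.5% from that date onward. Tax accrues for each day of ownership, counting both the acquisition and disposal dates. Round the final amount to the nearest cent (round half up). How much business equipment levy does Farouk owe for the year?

$2,769.88

1 January – 31 January 2022: 31 days at 2.55% → $815,000 × 2.55% × 31/365 = $1,765.0890
1 February – 18 February 2022: 18 days at 2.5% → $815,000 × 2.5% × 18/365 = $1,004.7945
Total = $2,769.8836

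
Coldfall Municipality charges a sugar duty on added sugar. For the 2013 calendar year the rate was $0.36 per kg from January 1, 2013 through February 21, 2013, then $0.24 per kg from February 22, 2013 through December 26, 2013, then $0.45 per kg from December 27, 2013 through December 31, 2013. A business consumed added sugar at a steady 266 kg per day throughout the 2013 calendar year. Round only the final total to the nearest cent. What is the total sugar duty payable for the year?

January 1 – February 21, 2013: 52 days × 266 kg/day = 13,832 kg at $0.36/kg → $4,979.52
February 22 – December 26, 2013: 308 days × 266 kg/day = 81,928 kg at $0.24/kg → $19,662.72
December 27 – December 31, 2013: 5 days × 266 kg/day = 1,330 kg at $0.45/kg → $598.50

$25,240.74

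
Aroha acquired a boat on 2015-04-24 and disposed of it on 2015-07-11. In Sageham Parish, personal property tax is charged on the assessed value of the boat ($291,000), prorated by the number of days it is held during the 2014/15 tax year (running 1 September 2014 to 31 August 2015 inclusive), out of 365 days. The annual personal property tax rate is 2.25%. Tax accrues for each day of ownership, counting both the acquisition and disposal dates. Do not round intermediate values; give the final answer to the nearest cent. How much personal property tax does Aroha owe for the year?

$1,417.13

Days held (2015-04-24 to 2015-07-11): 79 out of 365
Tax = $291,000 × 2.25% × 79/365 = $1,417.1301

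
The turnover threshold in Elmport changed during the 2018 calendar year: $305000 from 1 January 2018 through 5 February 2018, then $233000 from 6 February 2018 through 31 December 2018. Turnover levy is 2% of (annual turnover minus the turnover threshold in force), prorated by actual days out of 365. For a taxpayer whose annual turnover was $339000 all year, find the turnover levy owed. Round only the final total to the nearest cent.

1 January – 5 February 2018: 36 days, exemption $305000 → ($339000 − $305000) × 2% × 36/365 = $67.0685
6 February – 31 December 2018: 329 days, exemption $233000 → ($339000 − $233000) × 2% × 329/365 = $1910.9041
Total = $1977.9726

$1977.97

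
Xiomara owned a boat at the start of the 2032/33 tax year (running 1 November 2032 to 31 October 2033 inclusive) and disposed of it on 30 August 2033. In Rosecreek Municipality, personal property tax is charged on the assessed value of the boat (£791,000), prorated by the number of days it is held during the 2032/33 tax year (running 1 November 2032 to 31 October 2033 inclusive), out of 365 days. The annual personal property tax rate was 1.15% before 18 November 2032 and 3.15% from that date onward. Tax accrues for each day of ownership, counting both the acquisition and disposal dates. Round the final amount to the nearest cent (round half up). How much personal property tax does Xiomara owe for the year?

£19,947.29

1 November – 17 November 2032: 17 days at 1.15% → £791,000 × 1.15% × 17/365 = £423.6726
18 November 2032 – 30 August 2033: 286 days at 3.15% → £791,000 × 3.15% × 286/365 = £19,523.6137
Total = £19,947.2863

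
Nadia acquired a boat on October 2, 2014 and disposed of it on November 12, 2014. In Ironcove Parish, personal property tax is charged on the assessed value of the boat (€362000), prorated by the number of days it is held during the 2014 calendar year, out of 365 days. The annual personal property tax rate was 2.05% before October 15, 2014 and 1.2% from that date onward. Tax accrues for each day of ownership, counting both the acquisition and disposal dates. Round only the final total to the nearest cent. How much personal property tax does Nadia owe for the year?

€609.45

October 2 – October 14, 2014: 13 days at 2.05% → €362000 × 2.05% × 13/365 = €264.3096
October 15 – November 12, 2014: 29 days at 1.2% → €362000 × 1.2% × 29/365 = €345.1397
Total = €609.4493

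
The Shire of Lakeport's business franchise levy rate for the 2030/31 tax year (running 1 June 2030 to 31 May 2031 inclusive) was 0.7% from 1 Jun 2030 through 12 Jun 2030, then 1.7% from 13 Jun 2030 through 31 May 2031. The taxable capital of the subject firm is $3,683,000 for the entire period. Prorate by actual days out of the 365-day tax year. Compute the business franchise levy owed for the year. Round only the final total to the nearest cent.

1 Jun – 12 Jun 2030: 12 days at 0.7% → $3,683,000 × 0.7% × 12/365 = $847.5945
13 Jun 2030 – 31 May 2031: 353 days at 1.7% → $3,683,000 × 1.7% × 353/365 = $60,552.5562
Total = $61,400.1507

$61,400.15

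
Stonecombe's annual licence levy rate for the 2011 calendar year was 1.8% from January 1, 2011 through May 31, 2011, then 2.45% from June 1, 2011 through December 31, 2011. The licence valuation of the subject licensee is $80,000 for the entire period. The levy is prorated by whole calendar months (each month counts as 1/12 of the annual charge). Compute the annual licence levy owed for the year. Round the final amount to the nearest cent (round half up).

$1,743.33

January 1 – May 31, 2011: 5 months at 1.8% → $80,000 × 1.8% × 5/12 = $600.0000
June 1 – December 31, 2011: 7 months at 2.45% → $80,000 × 2.45% × 7/12 = $1,143.3333
Total = $1,743.3333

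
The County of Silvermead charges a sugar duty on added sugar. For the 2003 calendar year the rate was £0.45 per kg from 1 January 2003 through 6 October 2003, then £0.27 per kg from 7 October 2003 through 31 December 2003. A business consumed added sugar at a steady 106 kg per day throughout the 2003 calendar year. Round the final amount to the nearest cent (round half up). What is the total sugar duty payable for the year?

£15,769.62

1 January – 6 October 2003: 279 days × 106 kg/day = 29,574 kg at £0.45/kg → £13,308.30
7 October – 31 December 2003: 86 days × 106 kg/day = 9,116 kg at £0.27/kg → £2,461.32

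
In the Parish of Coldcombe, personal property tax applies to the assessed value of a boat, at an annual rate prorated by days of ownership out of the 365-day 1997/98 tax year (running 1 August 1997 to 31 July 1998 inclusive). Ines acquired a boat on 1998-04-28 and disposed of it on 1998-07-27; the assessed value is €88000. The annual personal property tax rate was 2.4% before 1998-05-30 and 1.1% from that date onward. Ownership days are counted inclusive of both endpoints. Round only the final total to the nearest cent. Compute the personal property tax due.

1998-04-28 to 1998-05-29: 32 days at 2.4% → €88000 × 2.4% × 32/365 = €185.1616
1998-05-30 to 1998-07-27: 59 days at 1.1% → €88000 × 1.1% × 59/365 = €156.4712
Total = €341.6329

€341.63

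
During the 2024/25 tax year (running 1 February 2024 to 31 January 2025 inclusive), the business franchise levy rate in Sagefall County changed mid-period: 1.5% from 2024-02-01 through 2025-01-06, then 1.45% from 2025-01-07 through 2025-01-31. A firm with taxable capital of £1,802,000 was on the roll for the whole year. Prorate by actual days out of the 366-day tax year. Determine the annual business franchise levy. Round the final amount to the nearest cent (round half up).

2024-02-01 to 2025-01-06: 341 days at 1.5% → £1,802,000 × 1.5% × 341/366 = £25,183.6885
2025-01-07 to 2025-01-31: 25 days at 1.45% → £1,802,000 × 1.45% × 25/366 = £1,784.7678
Total = £26,968.4563

£26,968.46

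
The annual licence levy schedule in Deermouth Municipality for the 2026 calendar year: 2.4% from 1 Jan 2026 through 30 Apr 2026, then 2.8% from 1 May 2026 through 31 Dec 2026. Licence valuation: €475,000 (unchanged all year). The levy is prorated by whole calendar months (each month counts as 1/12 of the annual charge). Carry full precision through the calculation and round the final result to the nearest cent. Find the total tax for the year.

€12,666.67

1 Jan – 30 Apr 2026: 4 months at 2.4% → €475,000 × 2.4% × 4/12 = €3,800.0000
1 May – 31 Dec 2026: 8 months at 2.8% → €475,000 × 2.8% × 8/12 = €8,866.6667
Total = €12,666.6667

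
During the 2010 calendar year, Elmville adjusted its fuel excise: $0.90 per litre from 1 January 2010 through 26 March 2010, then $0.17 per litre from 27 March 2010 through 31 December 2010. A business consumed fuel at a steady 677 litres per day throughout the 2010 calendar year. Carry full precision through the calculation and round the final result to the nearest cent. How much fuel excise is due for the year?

$84,015.70

1 January – 26 March 2010: 85 days × 677 litres/day = 57,545 litres at $0.90/litre → $51,790.50
27 March – 31 December 2010: 280 days × 677 litres/day = 189,560 litres at $0.17/litre → $32,225.20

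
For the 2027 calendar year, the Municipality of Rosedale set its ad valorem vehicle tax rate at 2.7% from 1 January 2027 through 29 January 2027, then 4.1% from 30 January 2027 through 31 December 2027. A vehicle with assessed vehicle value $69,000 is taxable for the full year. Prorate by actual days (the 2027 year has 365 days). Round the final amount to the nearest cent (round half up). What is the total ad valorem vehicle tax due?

$2,752.25

1 January – 29 January 2027: 29 days at 2.7% → $69,000 × 2.7% × 29/365 = $148.0192
30 January – 31 December 2027: 336 days at 4.1% → $69,000 × 4.1% × 336/365 = $2,604.2301
Total = $2,752.2493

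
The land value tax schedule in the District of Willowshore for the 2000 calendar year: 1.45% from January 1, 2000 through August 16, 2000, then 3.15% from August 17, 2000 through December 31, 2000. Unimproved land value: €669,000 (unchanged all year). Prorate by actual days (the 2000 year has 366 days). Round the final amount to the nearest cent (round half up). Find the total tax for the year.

€13,957.61

January 1 – August 16, 2000: 229 days at 1.45% → €669,000 × 1.45% × 229/366 = €6,069.4385
August 17 – December 31, 2000: 137 days at 3.15% → €669,000 × 3.15% × 137/366 = €7,888.1680
Total = €13,957.6066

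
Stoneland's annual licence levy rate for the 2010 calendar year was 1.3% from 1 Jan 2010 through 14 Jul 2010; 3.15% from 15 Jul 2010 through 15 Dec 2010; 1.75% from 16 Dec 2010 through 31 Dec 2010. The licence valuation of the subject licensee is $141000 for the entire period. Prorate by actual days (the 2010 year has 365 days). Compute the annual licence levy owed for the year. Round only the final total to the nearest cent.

1 Jan – 14 Jul 2010: 195 days at 1.3% → $141000 × 1.3% × 195/365 = $979.2740
15 Jul – 15 Dec 2010: 154 days at 3.15% → $141000 × 3.15% × 154/365 = $1873.9479
16 Dec – 31 Dec 2010: 16 days at 1.75% → $141000 × 1.75% × 16/365 = $108.1644
Total = $2961.3863

$2961.39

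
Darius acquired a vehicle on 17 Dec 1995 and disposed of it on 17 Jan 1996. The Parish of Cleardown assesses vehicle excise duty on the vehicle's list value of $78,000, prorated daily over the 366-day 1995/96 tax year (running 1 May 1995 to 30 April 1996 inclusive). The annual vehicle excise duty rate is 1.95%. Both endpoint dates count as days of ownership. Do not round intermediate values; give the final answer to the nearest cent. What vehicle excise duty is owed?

Days held (17 Dec 1995 – 17 Jan 1996): 32 out of 366
Tax = $78,000 × 1.95% × 32/366 = $132.9836

$132.98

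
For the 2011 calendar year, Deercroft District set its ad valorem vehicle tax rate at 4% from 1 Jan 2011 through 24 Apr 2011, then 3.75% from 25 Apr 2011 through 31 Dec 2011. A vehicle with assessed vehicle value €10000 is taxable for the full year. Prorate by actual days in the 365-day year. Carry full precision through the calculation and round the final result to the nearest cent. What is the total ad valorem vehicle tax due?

€382.81

1 Jan – 24 Apr 2011: 114 days at 4% → €10000 × 4% × 114/365 = €124.9315
25 Apr – 31 Dec 2011: 251 days at 3.75% → €10000 × 3.75% × 251/365 = €257.8767
Total = €382.8082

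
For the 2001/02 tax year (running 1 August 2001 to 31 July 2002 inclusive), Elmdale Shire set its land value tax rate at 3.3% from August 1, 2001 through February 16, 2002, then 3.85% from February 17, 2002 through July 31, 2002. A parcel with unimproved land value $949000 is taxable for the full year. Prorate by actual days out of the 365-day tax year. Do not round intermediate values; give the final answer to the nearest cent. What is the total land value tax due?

$33676.50

August 1, 2001 – February 16, 2002: 200 days at 3.3% → $949000 × 3.3% × 200/365 = $17160.0000
February 17 – July 31, 2002: 165 days at 3.85% → $949000 × 3.85% × 165/365 = $16516.5000
Total = $33676.5000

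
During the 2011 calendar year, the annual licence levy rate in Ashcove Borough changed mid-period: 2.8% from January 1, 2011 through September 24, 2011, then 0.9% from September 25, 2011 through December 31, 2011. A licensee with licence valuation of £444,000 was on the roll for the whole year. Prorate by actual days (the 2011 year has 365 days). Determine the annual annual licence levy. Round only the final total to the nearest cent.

January 1 – September 24, 2011: 267 days at 2.8% → £444,000 × 2.8% × 267/365 = £9,094.0932
September 25 – December 31, 2011: 98 days at 0.9% → £444,000 × 0.9% × 98/365 = £1,072.8986
Total = £10,166.9918

£10,166.99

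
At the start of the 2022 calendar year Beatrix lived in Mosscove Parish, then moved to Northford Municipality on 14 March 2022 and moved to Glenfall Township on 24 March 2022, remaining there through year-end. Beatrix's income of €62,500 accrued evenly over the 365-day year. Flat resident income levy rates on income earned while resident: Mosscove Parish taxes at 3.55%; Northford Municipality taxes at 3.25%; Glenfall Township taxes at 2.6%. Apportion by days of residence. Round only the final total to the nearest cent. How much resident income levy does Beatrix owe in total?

Mosscove Parish, 1 January – 13 March 2022: 72 days → €62,500 × 3.55% × 72/365 = €437.6712
Northford Municipality, 14 March – 23 March 2022: 10 days → €62,500 × 3.25% × 10/365 = €55.6507
Glenfall Township, 24 March – 31 December 2022: 283 days → €62,500 × 2.6% × 283/365 = €1,259.9315
Total = €1,753.2534

€1,753.25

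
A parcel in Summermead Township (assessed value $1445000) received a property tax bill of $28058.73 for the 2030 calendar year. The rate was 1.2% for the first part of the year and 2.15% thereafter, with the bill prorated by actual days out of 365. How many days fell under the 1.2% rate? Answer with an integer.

80 days

Let d = days at the first rate; then 365 − d days at the second rate.
$1445000 × [1.2%·d + 2.15%·(365−d)] / 365 = $28058.73
Solving gives d = 80, so the new rate took effect on 22 Mar 2030.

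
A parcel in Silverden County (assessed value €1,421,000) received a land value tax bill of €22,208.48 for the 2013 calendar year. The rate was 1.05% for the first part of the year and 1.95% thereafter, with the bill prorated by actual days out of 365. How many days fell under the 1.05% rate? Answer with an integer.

Let d = days at the first rate; then 365 − d days at the second rate.
€1,421,000 × [1.05%·d + 1.95%·(365−d)] / 365 = €22,208.48
Solving gives d = 157, so the new rate took effect on June 7, 2013.

157 days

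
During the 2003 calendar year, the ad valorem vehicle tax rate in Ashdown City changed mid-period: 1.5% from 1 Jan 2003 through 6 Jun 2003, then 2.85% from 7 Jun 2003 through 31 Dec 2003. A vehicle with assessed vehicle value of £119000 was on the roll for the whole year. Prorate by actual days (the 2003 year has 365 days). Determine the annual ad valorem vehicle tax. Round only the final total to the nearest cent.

£2700.48

1 Jan – 6 Jun 2003: 157 days at 1.5% → £119000 × 1.5% × 157/365 = £767.7945
7 Jun – 31 Dec 2003: 208 days at 2.85% → £119000 × 2.85% × 208/365 = £1932.6904
Total = £2700.4849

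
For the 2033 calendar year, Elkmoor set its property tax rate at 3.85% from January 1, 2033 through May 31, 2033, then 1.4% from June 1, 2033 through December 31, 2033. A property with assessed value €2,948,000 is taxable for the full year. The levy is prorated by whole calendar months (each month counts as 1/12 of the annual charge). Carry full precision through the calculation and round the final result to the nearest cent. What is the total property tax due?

€71,366.17

January 1 – May 31, 2033: 5 months at 3.85% → €2,948,000 × 3.85% × 5/12 = €47,290.8333
June 1 – December 31, 2033: 7 months at 1.4% → €2,948,000 × 1.4% × 7/12 = €24,075.3333
Total = €71,366.1667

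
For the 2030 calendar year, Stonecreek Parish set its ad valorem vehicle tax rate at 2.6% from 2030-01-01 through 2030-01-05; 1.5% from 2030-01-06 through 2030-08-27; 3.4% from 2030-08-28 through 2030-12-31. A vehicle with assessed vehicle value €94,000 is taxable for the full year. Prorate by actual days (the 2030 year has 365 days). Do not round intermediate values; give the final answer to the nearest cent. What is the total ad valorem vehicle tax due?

2030-01-01 to 2030-01-05: 5 days at 2.6% → €94,000 × 2.6% × 5/365 = €33.4795
2030-01-06 to 2030-08-27: 234 days at 1.5% → €94,000 × 1.5% × 234/365 = €903.9452
2030-08-28 to 2030-12-31: 126 days at 3.4% → €94,000 × 3.4% × 126/365 = €1,103.2767
Total = €2,040.7014

€2,040.70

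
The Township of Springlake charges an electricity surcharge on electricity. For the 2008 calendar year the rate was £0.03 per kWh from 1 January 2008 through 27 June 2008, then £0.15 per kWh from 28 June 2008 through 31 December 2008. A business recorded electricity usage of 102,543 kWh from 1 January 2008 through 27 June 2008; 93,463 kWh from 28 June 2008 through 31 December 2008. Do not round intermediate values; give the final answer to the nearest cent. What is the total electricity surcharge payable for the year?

£17,095.74

1 January – 27 June 2008: 102,543 kWh at £0.03/kWh → £3,076.29
28 June – 31 December 2008: 93,463 kWh at £0.15/kWh → £14,019.45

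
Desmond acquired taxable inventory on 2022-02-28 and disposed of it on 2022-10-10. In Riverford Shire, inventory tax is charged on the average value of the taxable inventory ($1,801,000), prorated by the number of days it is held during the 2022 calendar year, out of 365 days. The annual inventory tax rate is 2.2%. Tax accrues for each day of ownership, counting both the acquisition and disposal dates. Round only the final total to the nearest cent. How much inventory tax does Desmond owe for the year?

$24,424.52

Days held (2022-02-28 to 2022-10-10): 225 out of 365
Tax = $1,801,000 × 2.2% × 225/365 = $24,424.5205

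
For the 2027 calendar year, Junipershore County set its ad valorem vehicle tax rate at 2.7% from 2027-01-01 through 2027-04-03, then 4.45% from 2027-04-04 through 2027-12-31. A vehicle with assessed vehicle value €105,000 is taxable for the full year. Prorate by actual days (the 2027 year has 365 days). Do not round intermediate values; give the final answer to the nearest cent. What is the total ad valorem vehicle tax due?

€4,204.32

2027-01-01 to 2027-04-03: 93 days at 2.7% → €105,000 × 2.7% × 93/365 = €722.3425
2027-04-04 to 2027-12-31: 272 days at 4.45% → €105,000 × 4.45% × 272/365 = €3,481.9726
Total = €4,204.3151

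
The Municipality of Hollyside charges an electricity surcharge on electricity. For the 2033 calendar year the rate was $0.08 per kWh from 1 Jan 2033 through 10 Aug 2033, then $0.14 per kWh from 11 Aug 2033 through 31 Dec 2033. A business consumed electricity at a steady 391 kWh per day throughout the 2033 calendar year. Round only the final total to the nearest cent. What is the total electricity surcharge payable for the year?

1 Jan – 10 Aug 2033: 222 days × 391 kWh/day = 86,802 kWh at $0.08/kWh → $6,944.16
11 Aug – 31 Dec 2033: 143 days × 391 kWh/day = 55,913 kWh at $0.14/kWh → $7,827.82

$14,771.98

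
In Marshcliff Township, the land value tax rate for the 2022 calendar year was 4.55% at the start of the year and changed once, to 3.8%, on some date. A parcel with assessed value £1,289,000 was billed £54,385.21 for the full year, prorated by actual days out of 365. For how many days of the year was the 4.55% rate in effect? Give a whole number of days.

204 days

Let d = days at the first rate; then 365 − d days at the second rate.
£1,289,000 × [4.55%·d + 3.8%·(365−d)] / 365 = £54,385.21
Solving gives d = 204, so the new rate took effect on July 24, 2022.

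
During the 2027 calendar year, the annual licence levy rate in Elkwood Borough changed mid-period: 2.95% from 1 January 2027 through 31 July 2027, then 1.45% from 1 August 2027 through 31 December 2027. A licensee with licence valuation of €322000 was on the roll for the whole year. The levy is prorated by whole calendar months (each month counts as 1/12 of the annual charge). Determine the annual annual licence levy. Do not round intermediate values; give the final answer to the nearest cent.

€7486.50

1 January – 31 July 2027: 7 months at 2.95% → €322000 × 2.95% × 7/12 = €5541.0833
1 August – 31 December 2027: 5 months at 1.45% → €322000 × 1.45% × 5/12 = €1945.4167
Total = €7486.5000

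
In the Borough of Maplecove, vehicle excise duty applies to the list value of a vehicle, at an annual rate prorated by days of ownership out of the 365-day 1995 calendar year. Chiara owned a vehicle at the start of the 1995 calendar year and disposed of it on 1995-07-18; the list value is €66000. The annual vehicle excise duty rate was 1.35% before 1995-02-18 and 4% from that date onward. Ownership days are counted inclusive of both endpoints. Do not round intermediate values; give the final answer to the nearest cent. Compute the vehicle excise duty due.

1995-01-01 to 1995-02-17: 48 days at 1.35% → €66000 × 1.35% × 48/365 = €117.1726
1995-02-18 to 1995-07-18: 151 days at 4% → €66000 × 4% × 151/365 = €1092.1644
Total = €1209.3370

€1209.34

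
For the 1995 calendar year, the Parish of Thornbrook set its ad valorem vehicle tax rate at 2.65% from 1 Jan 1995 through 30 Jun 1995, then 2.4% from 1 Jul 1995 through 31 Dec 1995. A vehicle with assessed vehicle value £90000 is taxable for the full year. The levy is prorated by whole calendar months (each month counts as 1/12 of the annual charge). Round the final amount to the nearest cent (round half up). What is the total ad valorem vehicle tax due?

£2272.50

1 Jan – 30 Jun 1995: 6 months at 2.65% → £90000 × 2.65% × 6/12 = £1192.5000
1 Jul – 31 Dec 1995: 6 months at 2.4% → £90000 × 2.4% × 6/12 = £1080.0000
Total = £2272.5000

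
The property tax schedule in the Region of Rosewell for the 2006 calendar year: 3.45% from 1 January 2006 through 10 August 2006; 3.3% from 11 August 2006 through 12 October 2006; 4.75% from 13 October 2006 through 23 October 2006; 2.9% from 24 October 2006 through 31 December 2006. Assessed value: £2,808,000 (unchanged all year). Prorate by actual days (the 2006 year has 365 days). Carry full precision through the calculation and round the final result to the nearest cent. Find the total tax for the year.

1 January – 10 August 2006: 222 days at 3.45% → £2,808,000 × 3.45% × 222/365 = £58,921.8411
11 August – 12 October 2006: 63 days at 3.3% → £2,808,000 × 3.3% × 63/365 = £15,994.0603
13 October – 23 October 2006: 11 days at 4.75% → £2,808,000 × 4.75% × 11/365 = £4,019.6712
24 October – 31 December 2006: 69 days at 2.9% → £2,808,000 × 2.9% × 69/365 = £15,393.9945
Total = £94,329.5671

£94,329.57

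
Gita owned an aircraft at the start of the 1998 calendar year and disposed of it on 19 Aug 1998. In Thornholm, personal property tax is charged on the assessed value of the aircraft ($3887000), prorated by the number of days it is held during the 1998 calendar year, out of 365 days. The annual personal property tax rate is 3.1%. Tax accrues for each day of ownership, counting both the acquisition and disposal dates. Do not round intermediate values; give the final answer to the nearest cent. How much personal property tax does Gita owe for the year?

$76259.75

Days held (1 Jan – 19 Aug 1998): 231 out of 365
Tax = $3887000 × 3.1% × 231/365 = $76259.7452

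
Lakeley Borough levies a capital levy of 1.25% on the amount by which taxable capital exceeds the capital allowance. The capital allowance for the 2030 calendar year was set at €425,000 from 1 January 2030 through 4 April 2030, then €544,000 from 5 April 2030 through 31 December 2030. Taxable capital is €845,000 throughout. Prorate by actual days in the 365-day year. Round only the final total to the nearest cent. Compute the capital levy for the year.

€4,145.58

1 January – 4 April 2030: 94 days, exemption €425,000 → (€845,000 − €425,000) × 1.25% × 94/365 = €1,352.0548
5 April – 31 December 2030: 271 days, exemption €544,000 → (€845,000 − €544,000) × 1.25% × 271/365 = €2,793.5274
Total = €4,145.5822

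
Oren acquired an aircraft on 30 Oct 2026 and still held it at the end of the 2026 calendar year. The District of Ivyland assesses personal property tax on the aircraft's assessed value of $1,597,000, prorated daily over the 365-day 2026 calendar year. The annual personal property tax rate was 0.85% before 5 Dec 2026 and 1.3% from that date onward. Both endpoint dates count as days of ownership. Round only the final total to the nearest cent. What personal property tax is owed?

30 Oct – 4 Dec 2026: 36 days at 0.85% → $1,597,000 × 0.85% × 36/365 = $1,338.8548
5 Dec – 31 Dec 2026: 27 days at 1.3% → $1,597,000 × 1.3% × 27/365 = $1,535.7452
Total = $2,874.6000

$2,874.60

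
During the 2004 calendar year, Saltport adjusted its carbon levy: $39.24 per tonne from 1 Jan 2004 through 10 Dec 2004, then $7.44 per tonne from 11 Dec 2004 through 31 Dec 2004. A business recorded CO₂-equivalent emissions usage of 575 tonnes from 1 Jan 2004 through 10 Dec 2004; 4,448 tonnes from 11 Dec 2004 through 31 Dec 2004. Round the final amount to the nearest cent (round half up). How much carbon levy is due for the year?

$55,656.12

1 Jan – 10 Dec 2004: 575 tonnes at $39.24/tonne → $22,563.00
11 Dec – 31 Dec 2004: 4,448 tonnes at $7.44/tonne → $33,093.12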